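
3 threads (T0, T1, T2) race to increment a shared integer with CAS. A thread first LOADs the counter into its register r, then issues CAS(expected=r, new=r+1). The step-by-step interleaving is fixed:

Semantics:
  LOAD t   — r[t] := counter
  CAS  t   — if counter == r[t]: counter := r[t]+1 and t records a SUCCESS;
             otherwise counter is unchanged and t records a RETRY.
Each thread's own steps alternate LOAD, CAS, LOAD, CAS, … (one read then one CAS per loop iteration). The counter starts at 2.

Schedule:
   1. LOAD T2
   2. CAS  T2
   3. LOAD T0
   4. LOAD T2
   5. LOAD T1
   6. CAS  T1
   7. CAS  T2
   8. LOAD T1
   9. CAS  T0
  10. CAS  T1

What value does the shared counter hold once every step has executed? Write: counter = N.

#1 T2 reads 2
#2 T2 CAS(2→3) writes; counter now 3
#3 T0 reads 3
#4 T2 reads 3
#5 T1 reads 3
#6 T1 CAS(3→4) writes; counter now 4
#7 T2 CAS(3→4) fails; counter now 4
#8 T1 reads 4
#9 T0 CAS(3→4) fails; counter now 4
#10 T1 CAS(4→5) writes; counter now 5

counter = 5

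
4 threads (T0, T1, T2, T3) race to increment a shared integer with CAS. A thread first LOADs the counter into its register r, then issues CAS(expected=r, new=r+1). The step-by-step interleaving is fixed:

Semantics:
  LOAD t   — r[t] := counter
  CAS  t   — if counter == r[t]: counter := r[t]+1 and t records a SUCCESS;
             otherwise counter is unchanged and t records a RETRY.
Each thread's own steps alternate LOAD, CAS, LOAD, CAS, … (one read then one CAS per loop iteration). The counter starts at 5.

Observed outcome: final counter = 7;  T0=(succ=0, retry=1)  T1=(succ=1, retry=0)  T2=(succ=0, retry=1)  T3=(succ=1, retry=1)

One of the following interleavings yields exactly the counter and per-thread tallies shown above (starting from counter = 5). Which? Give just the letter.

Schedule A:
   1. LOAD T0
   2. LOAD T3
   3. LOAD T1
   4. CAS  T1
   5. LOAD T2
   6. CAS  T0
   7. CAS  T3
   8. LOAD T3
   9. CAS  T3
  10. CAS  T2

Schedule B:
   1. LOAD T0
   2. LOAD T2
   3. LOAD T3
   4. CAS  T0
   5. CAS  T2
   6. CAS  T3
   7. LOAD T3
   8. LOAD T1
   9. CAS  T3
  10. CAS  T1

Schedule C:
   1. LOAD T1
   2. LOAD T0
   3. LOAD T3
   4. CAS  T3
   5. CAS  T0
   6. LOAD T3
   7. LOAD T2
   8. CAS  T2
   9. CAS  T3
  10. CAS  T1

A

Simulating candidate A:
T0 LOAD — after: cnt=5, r=5 — load
T3 LOAD — after: cnt=5, r=5 — load
T1 LOAD — after: cnt=5, r=5 — load
T1 CAS — after: cnt=6, r=5 — ok
T2 LOAD — after: cnt=6, r=6 — load
T0 CAS — after: cnt=6, r=5 — retry
T3 CAS — after: cnt=6, r=5 — retry
T3 LOAD — after: cnt=6, r=6 — load
T3 CAS — after: cnt=7, r=6 — ok
T2 CAS — after: cnt=7, r=6 — retry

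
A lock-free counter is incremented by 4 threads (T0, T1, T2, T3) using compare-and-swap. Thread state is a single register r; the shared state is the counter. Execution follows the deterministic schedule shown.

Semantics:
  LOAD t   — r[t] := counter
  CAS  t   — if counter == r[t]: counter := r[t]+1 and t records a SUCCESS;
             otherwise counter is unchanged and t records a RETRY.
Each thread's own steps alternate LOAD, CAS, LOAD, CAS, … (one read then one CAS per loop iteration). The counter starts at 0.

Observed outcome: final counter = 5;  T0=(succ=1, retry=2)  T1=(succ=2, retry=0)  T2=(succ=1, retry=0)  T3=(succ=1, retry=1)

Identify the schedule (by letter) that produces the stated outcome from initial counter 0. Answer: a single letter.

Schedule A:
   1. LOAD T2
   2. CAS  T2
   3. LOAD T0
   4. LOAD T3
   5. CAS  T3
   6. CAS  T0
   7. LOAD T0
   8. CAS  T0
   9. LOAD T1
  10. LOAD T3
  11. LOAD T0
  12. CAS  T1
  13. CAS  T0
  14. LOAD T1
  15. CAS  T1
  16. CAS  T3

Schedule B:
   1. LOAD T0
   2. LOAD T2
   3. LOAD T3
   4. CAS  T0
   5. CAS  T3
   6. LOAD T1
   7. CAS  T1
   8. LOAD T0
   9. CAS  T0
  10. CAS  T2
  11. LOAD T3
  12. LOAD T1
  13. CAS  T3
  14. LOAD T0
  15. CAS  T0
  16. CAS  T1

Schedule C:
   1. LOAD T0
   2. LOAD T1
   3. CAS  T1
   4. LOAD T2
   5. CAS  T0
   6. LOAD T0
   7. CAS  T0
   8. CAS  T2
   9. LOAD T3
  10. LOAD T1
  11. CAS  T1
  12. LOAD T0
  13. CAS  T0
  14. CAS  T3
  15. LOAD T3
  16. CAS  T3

Run A:
T2 LOAD — after: cnt=0, r=0 — load
T2 CAS — after: cnt=1, r=0 — ok
T0 LOAD — after: cnt=1, r=1 — load
T3 LOAD — after: cnt=1, r=1 — load
T3 CAS — after: cnt=2, r=1 — ok
T0 CAS — after: cnt=2, r=1 — retry
T0 LOAD — after: cnt=2, r=2 — load
T0 CAS — after: cnt=3, r=2 — ok
T1 LOAD — after: cnt=3, r=3 — load
T3 LOAD — after: cnt=3, r=3 — load
T0 LOAD — after: cnt=3, r=3 — load
T1 CAS — after: cnt=4, r=3 — ok
T0 CAS — after: cnt=4, r=3 — retry
T1 LOAD — after: cnt=4, r=4 — load
T1 CAS — after: cnt=5, r=4 — ok
T3 CAS — after: cnt=5, r=3 — retry

A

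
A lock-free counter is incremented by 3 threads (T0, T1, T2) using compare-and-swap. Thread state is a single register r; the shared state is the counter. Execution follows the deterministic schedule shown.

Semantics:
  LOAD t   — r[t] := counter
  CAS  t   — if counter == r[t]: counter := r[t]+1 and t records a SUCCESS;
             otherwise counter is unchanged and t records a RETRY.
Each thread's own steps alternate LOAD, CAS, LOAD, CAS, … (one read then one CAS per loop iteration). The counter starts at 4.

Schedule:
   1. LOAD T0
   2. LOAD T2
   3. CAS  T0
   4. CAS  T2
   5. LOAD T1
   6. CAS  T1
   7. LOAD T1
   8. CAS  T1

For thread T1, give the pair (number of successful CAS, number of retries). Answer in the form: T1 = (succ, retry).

T1 = (2, 0)

step 1: T0 LOAD ⇒ load; ctr=4 reg=4
step 2: T2 LOAD ⇒ load; ctr=4 reg=4
step 3: T0 CAS ⇒ ok; ctr=5 reg=4
step 4: T2 CAS ⇒ retry; ctr=5 reg=4
step 5: T1 LOAD ⇒ load; ctr=5 reg=5
step 6: T1 CAS ⇒ ok; ctr=6 reg=5
step 7: T1 LOAD ⇒ load; ctr=6 reg=6
step 8: T1 CAS ⇒ ok; ctr=7 reg=6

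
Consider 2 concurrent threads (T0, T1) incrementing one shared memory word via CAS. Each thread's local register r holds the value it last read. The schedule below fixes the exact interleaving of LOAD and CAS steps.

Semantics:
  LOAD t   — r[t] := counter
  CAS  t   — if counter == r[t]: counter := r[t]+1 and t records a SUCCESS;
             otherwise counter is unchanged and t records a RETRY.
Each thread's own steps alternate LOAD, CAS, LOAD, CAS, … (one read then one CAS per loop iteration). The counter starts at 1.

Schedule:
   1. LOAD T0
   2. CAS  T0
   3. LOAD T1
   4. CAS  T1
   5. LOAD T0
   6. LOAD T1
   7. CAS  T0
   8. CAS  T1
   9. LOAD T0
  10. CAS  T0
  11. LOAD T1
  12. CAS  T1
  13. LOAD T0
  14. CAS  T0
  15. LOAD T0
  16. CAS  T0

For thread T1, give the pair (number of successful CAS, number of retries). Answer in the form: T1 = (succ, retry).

   1) LOAD T0:  M=1  r_T0=1
   2) CAS  T0:  M=2  r_T0=1 ✓
   3) LOAD T1:  M=2  r_T1=2
   4) CAS  T1:  M=3  r_T1=2 ✓
   5) LOAD T0:  M=3  r_T0=3
   6) LOAD T1:  M=3  r_T1=3
   7) CAS  T0:  M=4  r_T0=3 ✓
   8) CAS  T1:  M=4  r_T1=3 ✗
   9) LOAD T0:  M=4  r_T0=4
  10) CAS  T0:  M=5  r_T0=4 ✓
  11) LOAD T1:  M=5  r_T1=5
  12) CAS  T1:  M=6  r_T1=5 ✓
  13) LOAD T0:  M=6  r_T0=6
  14) CAS  T0:  M=7  r_T0=6 ✓
  15) LOAD T0:  M=7  r_T0=7
  16) CAS  T0:  M=8  r_T0=7 ✓

T1 = (2, 1)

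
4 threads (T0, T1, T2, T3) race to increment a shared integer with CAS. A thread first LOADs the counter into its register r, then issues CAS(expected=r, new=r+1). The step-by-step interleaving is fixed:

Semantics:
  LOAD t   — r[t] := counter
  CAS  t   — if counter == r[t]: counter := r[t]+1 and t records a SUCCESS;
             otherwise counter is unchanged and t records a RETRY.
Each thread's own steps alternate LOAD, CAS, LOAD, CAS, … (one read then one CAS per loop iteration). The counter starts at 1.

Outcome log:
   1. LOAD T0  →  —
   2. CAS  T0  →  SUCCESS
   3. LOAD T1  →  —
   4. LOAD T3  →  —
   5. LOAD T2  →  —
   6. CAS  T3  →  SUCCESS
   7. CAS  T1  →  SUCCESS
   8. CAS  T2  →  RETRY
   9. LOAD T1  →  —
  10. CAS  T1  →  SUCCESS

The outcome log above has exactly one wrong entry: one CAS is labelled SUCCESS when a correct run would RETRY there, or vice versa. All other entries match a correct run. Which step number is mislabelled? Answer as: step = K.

Correct run:
[1] T0.load  rd  (counter 1, T0.r 1)
[2] T0.cas  hit  (counter 2, T0.r 1)
[3] T1.load  rd  (counter 2, T1.r 2)
[4] T3.load  rd  (counter 2, T3.r 2)
[5] T2.load  rd  (counter 2, T2.r 2)
[6] T3.cas  hit  (counter 3, T3.r 2)
[7] T1.cas  miss  (counter 3, T1.r 2)
[8] T2.cas  miss  (counter 3, T2.r 2)
[9] T1.load  rd  (counter 3, T1.r 3)
[10] T1.cas  hit  (counter 4, T1.r 3)
Log disagrees first at step 7.

step = 7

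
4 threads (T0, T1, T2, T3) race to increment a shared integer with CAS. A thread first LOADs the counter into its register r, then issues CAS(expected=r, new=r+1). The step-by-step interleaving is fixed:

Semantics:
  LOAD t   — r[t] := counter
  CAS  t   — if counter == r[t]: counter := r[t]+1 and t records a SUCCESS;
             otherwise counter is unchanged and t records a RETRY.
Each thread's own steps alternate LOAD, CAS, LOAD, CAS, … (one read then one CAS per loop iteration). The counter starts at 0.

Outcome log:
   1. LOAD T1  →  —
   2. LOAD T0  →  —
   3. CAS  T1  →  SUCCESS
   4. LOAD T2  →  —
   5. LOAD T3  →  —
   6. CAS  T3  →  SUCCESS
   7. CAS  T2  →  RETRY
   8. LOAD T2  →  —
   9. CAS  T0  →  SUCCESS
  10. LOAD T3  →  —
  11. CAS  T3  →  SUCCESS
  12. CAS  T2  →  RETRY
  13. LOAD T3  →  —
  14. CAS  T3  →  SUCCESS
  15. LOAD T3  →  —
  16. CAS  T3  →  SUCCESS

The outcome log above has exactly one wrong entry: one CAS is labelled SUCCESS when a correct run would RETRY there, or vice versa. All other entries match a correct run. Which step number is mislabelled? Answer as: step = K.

Reference trace:
1. LOAD T1 → mem=0 r[T1]=0 [LOAD]
2. LOAD T0 → mem=0 r[T0]=0 [LOAD]
3. CAS T1 → mem=1 r[T1]=0 [OK]
4. LOAD T2 → mem=1 r[T2]=1 [LOAD]
5. LOAD T3 → mem=1 r[T3]=1 [LOAD]
6. CAS T3 → mem=2 r[T3]=1 [OK]
7. CAS T2 → mem=2 r[T2]=1 [RETRY]
8. LOAD T2 → mem=2 r[T2]=2 [LOAD]
9. CAS T0 → mem=2 r[T0]=0 [RETRY]
10. LOAD T3 → mem=2 r[T3]=2 [LOAD]
11. CAS T3 → mem=3 r[T3]=2 [OK]
12. CAS T2 → mem=3 r[T2]=2 [RETRY]
13. LOAD T3 → mem=3 r[T3]=3 [LOAD]
14. CAS T3 → mem=4 r[T3]=3 [OK]
15. LOAD T3 → mem=4 r[T3]=4 [LOAD]
16. CAS T3 → mem=5 r[T3]=4 [OK]
Flip is step 9.

step = 9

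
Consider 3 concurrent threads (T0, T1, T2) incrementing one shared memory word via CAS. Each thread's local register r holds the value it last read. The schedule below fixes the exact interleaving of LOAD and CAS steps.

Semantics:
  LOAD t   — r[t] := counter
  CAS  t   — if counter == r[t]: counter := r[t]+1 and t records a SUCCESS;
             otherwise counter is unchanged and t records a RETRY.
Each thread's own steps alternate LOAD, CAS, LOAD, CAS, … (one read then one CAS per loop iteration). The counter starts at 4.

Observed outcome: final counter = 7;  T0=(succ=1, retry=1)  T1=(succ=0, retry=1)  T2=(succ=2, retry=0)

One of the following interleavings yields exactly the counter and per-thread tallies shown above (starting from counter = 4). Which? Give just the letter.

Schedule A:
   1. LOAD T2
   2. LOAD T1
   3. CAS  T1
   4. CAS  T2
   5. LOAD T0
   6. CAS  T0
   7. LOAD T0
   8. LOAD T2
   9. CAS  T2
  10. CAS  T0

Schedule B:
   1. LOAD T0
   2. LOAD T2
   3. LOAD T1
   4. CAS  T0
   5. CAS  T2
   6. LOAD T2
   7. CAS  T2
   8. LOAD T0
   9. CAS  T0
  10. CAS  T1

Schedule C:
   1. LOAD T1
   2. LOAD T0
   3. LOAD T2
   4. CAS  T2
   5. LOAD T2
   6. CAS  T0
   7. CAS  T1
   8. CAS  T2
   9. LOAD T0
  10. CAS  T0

C

Tracing schedule C:
T1 LOAD — after: cnt=4, r=4 — load
T0 LOAD — after: cnt=4, r=4 — load
T2 LOAD — after: cnt=4, r=4 — load
T2 CAS — after: cnt=5, r=4 — ok
T2 LOAD — after: cnt=5, r=5 — load
T0 CAS — after: cnt=5, r=4 — retry
T1 CAS — after: cnt=5, r=4 — retry
T2 CAS — after: cnt=6, r=5 — ok
T0 LOAD — after: cnt=6, r=6 — load
T0 CAS — after: cnt=7, r=6 — ok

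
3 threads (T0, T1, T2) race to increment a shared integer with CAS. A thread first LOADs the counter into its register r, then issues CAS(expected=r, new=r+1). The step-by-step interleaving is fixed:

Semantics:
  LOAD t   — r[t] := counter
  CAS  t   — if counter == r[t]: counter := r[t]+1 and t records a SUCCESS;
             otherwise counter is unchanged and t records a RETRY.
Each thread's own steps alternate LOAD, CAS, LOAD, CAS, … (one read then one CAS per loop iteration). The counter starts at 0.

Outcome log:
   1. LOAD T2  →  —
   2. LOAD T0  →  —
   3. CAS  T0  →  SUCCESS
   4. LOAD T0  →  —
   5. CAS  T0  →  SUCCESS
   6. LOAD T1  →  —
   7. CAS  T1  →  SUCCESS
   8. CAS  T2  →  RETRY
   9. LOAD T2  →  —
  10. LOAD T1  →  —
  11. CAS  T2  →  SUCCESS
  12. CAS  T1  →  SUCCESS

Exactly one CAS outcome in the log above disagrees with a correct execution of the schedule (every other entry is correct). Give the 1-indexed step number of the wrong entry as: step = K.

step = 12

Re-executing:
step 1: T2 LOAD ⇒ load; ctr=0 reg=0
step 2: T0 LOAD ⇒ load; ctr=0 reg=0
step 3: T0 CAS ⇒ ok; ctr=1 reg=0
step 4: T0 LOAD ⇒ load; ctr=1 reg=1
step 5: T0 CAS ⇒ ok; ctr=2 reg=1
step 6: T1 LOAD ⇒ load; ctr=2 reg=2
step 7: T1 CAS ⇒ ok; ctr=3 reg=2
step 8: T2 CAS ⇒ retry; ctr=3 reg=0
step 9: T2 LOAD ⇒ load; ctr=3 reg=3
step 10: T1 LOAD ⇒ load; ctr=3 reg=3
step 11: T2 CAS ⇒ ok; ctr=4 reg=3
step 12: T1 CAS ⇒ retry; ctr=4 reg=3
Flip is step 12.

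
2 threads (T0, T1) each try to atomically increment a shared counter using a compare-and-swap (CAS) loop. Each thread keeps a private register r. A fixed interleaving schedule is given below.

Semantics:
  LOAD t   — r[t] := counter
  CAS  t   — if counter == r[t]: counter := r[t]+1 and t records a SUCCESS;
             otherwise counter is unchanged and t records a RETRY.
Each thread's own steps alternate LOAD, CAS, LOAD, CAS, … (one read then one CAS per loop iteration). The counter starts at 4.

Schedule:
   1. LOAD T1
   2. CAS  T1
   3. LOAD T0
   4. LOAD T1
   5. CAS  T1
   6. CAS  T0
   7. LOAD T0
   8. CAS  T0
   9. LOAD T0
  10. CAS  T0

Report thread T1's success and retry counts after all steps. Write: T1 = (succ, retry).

T1 = (2, 0)

#1 T1 reads 4
#2 T1 CAS(4→5) writes; counter now 5
#3 T0 reads 5
#4 T1 reads 5
#5 T1 CAS(5→6) writes; counter now 6
#6 T0 CAS(5→6) fails; counter now 6
#7 T0 reads 6
#8 T0 CAS(6→7) writes; counter now 7
#9 T0 reads 7
#10 T0 CAS(7→8) writes; counter now 8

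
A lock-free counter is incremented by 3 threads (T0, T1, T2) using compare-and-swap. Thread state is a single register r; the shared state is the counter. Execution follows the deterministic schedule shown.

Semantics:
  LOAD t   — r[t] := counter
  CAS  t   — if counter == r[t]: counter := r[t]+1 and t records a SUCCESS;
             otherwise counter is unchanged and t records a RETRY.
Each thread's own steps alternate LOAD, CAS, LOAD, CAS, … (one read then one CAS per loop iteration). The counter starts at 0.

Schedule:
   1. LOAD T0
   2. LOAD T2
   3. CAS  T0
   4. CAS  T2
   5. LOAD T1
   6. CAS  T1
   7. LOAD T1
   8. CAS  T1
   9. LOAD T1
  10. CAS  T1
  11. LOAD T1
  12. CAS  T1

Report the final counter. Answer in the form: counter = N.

step 1: T0 LOAD ⇒ load; ctr=0 reg=0
step 2: T2 LOAD ⇒ load; ctr=0 reg=0
step 3: T0 CAS ⇒ ok; ctr=1 reg=0
step 4: T2 CAS ⇒ retry; ctr=1 reg=0
step 5: T1 LOAD ⇒ load; ctr=1 reg=1
step 6: T1 CAS ⇒ ok; ctr=2 reg=1
step 7: T1 LOAD ⇒ load; ctr=2 reg=2
step 8: T1 CAS ⇒ ok; ctr=3 reg=2
step 9: T1 LOAD ⇒ load; ctr=3 reg=3
step 10: T1 CAS ⇒ ok; ctr=4 reg=3
step 11: T1 LOAD ⇒ load; ctr=4 reg=4
step 12: T1 CAS ⇒ ok; ctr=5 reg=4

counter = 5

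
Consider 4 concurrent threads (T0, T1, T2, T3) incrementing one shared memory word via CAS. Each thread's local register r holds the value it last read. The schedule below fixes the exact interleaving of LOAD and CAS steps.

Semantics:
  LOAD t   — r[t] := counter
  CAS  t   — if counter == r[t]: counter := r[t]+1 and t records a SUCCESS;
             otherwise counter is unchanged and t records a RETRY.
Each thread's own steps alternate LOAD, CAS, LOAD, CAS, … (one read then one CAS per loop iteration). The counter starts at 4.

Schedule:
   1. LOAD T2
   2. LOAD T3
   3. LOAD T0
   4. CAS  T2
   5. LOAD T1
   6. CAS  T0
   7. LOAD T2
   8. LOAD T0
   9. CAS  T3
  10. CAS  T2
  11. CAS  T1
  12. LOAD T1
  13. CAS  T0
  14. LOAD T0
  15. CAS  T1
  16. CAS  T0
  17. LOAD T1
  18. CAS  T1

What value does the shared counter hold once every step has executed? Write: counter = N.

[1] T2.load  rd  (counter 4, T2.r 4)
[2] T3.load  rd  (counter 4, T3.r 4)
[3] T0.load  rd  (counter 4, T0.r 4)
[4] T2.cas  hit  (counter 5, T2.r 4)
[5] T1.load  rd  (counter 5, T1.r 5)
[6] T0.cas  miss  (counter 5, T0.r 4)
[7] T2.load  rd  (counter 5, T2.r 5)
[8] T0.load  rd  (counter 5, T0.r 5)
[9] T3.cas  miss  (counter 5, T3.r 4)
[10] T2.cas  hit  (counter 6, T2.r 5)
[11] T1.cas  miss  (counter 6, T1.r 5)
[12] T1.load  rd  (counter 6, T1.r 6)
[13] T0.cas  miss  (counter 6, T0.r 5)
[14] T0.load  rd  (counter 6, T0.r 6)
[15] T1.cas  hit  (counter 7, T1.r 6)
[16] T0.cas  miss  (counter 7, T0.r 6)
[17] T1.load  rd  (counter 7, T1.r 7)
[18] T1.cas  hit  (counter 8, T1.r 7)

counter = 8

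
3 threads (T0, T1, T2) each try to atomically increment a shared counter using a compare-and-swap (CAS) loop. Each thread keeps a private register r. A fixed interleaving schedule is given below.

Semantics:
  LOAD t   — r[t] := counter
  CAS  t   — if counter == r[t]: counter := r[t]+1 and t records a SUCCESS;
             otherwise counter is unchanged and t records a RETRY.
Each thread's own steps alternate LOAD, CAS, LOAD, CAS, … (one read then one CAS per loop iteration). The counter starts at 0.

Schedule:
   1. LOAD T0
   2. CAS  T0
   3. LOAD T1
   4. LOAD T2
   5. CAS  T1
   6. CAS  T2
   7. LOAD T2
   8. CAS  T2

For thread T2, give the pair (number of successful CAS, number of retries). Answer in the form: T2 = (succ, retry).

T2 = (1, 1)

   1) LOAD T0:  M=0  r_T0=0
   2) CAS  T0:  M=1  r_T0=0 ✓
   3) LOAD T1:  M=1  r_T1=1
   4) LOAD T2:  M=1  r_T2=1
   5) CAS  T1:  M=2  r_T1=1 ✓
   6) CAS  T2:  M=2  r_T2=1 ✗
   7) LOAD T2:  M=2  r_T2=2
   8) CAS  T2:  M=3  r_T2=2 ✓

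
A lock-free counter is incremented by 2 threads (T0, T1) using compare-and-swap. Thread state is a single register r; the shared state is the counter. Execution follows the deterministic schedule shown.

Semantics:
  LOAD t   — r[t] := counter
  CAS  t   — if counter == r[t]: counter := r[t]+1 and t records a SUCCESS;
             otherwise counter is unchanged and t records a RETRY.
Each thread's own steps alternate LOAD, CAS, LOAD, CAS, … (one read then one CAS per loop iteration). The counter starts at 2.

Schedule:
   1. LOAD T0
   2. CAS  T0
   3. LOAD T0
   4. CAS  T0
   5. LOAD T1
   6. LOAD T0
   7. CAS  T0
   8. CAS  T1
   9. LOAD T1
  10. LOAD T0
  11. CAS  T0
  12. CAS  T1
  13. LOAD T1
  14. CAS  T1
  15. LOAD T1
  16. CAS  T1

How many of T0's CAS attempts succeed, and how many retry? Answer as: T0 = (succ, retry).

T0 = (4, 0)

step 1: T0 LOAD ⇒ load; ctr=2 reg=2
step 2: T0 CAS ⇒ ok; ctr=3 reg=2
step 3: T0 LOAD ⇒ load; ctr=3 reg=3
step 4: T0 CAS ⇒ ok; ctr=4 reg=3
step 5: T1 LOAD ⇒ load; ctr=4 reg=4
step 6: T0 LOAD ⇒ load; ctr=4 reg=4
step 7: T0 CAS ⇒ ok; ctr=5 reg=4
step 8: T1 CAS ⇒ retry; ctr=5 reg=4
step 9: T1 LOAD ⇒ load; ctr=5 reg=5
step 10: T0 LOAD ⇒ load; ctr=5 reg=5
step 11: T0 CAS ⇒ ok; ctr=6 reg=5
step 12: T1 CAS ⇒ retry; ctr=6 reg=5
step 13: T1 LOAD ⇒ load; ctr=6 reg=6
step 14: T1 CAS ⇒ ok; ctr=7 reg=6
step 15: T1 LOAD ⇒ load; ctr=7 reg=7
step 16: T1 CAS ⇒ ok; ctr=8 reg=7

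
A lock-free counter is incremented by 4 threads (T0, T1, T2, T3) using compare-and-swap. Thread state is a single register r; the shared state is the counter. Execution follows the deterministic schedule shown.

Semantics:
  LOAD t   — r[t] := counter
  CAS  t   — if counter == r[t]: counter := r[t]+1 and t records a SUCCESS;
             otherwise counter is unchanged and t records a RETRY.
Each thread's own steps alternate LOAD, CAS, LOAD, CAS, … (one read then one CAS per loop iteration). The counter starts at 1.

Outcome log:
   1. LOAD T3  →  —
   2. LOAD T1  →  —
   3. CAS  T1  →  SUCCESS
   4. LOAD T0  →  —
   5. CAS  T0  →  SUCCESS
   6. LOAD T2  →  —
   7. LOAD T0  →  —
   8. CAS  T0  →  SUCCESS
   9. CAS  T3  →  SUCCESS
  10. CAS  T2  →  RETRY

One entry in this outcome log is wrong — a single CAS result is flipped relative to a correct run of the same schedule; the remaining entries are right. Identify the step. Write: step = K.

step = 9

Correct run:
   1) LOAD T3:  M=1  r_T3=1
   2) LOAD T1:  M=1  r_T1=1
   3) CAS  T1:  M=2  r_T1=1 ✓
   4) LOAD T0:  M=2  r_T0=2
   5) CAS  T0:  M=3  r_T0=2 ✓
   6) LOAD T2:  M=3  r_T2=3
   7) LOAD T0:  M=3  r_T0=3
   8) CAS  T0:  M=4  r_T0=3 ✓
   9) CAS  T3:  M=4  r_T3=1 ✗
  10) CAS  T2:  M=4  r_T2=3 ✗
Mismatch at 9.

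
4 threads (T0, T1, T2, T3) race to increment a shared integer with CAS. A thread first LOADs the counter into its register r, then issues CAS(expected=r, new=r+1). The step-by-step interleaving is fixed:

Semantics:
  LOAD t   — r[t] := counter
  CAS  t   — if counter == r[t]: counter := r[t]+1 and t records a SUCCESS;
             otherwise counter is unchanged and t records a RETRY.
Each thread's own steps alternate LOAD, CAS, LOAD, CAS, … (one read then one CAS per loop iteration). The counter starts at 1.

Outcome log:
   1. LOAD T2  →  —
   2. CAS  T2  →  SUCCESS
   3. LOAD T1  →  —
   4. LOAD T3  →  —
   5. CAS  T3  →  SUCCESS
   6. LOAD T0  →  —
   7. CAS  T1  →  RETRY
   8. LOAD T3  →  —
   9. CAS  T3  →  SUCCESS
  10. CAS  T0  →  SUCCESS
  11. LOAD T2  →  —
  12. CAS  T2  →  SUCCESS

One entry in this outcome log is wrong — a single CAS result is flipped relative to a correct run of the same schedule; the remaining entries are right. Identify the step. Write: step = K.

step = 10

Reference trace:
#1 T2 reads 1
#2 T2 CAS(1→2) writes; counter now 2
#3 T1 reads 2
#4 T3 reads 2
#5 T3 CAS(2→3) writes; counter now 3
#6 T0 reads 3
#7 T1 CAS(2→3) fails; counter now 3
#8 T3 reads 3
#9 T3 CAS(3→4) writes; counter now 4
#10 T0 CAS(3→4) fails; counter now 4
#11 T2 reads 4
#12 T2 CAS(4→5) writes; counter now 5
Flip is step 10.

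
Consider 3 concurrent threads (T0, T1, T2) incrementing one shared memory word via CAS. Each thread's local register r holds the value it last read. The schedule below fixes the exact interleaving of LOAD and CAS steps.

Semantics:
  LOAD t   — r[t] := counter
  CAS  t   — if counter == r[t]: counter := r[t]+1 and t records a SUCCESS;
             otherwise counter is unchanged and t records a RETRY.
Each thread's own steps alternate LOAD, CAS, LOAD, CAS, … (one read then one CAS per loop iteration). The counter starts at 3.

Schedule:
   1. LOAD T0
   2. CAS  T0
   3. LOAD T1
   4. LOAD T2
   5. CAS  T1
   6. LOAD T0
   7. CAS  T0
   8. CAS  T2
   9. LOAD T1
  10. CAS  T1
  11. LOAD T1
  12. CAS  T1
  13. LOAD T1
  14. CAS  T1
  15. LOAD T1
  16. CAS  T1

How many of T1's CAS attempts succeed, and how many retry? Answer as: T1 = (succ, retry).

T1 = (5, 0)

1. LOAD T0 → mem=3 r[T0]=3 [LOAD]
2. CAS T0 → mem=4 r[T0]=3 [OK]
3. LOAD T1 → mem=4 r[T1]=4 [LOAD]
4. LOAD T2 → mem=4 r[T2]=4 [LOAD]
5. CAS T1 → mem=5 r[T1]=4 [OK]
6. LOAD T0 → mem=5 r[T0]=5 [LOAD]
7. CAS T0 → mem=6 r[T0]=5 [OK]
8. CAS T2 → mem=6 r[T2]=4 [RETRY]
9. LOAD T1 → mem=6 r[T1]=6 [LOAD]
10. CAS T1 → mem=7 r[T1]=6 [OK]
11. LOAD T1 → mem=7 r[T1]=7 [LOAD]
12. CAS T1 → mem=8 r[T1]=7 [OK]
13. LOAD T1 → mem=8 r[T1]=8 [LOAD]
14. CAS T1 → mem=9 r[T1]=8 [OK]
15. LOAD T1 → mem=9 r[T1]=9 [LOAD]
16. CAS T1 → mem=10 r[T1]=9 [OK]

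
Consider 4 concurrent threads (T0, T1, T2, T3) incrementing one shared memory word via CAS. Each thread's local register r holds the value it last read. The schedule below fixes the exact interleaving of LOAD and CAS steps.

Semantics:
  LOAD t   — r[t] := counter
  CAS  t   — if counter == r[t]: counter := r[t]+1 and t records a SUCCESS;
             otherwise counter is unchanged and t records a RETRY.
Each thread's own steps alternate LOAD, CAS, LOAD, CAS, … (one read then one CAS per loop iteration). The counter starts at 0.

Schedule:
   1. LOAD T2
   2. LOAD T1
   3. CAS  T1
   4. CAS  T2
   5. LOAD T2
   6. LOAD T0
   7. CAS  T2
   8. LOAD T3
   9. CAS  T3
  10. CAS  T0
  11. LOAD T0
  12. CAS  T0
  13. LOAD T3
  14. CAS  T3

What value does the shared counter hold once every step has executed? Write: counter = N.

[1] T2.load  rd  (counter 0, T2.r 0)
[2] T1.load  rd  (counter 0, T1.r 0)
[3] T1.cas  hit  (counter 1, T1.r 0)
[4] T2.cas  miss  (counter 1, T2.r 0)
[5] T2.load  rd  (counter 1, T2.r 1)
[6] T0.load  rd  (counter 1, T0.r 1)
[7] T2.cas  hit  (counter 2, T2.r 1)
[8] T3.load  rd  (counter 2, T3.r 2)
[9] T3.cas  hit  (counter 3, T3.r 2)
[10] T0.cas  miss  (counter 3, T0.r 1)
[11] T0.load  rd  (counter 3, T0.r 3)
[12] T0.cas  hit  (counter 4, T0.r 3)
[13] T3.load  rd  (counter 4, T3.r 4)
[14] T3.cas  hit  (counter 5, T3.r 4)

counter = 5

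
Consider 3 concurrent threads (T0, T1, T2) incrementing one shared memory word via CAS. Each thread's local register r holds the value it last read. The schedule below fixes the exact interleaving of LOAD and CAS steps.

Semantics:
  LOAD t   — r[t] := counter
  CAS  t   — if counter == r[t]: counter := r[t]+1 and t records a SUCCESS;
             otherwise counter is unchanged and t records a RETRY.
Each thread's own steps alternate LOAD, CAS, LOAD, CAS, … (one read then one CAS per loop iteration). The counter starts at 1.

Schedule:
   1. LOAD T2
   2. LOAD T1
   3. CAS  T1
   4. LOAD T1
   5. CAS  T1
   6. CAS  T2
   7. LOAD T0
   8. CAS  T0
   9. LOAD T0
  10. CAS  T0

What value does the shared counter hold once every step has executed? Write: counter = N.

counter = 5

[1] T2.load  rd  (counter 1, T2.r 1)
[2] T1.load  rd  (counter 1, T1.r 1)
[3] T1.cas  hit  (counter 2, T1.r 1)
[4] T1.load  rd  (counter 2, T1.r 2)
[5] T1.cas  hit  (counter 3, T1.r 2)
[6] T2.cas  miss  (counter 3, T2.r 1)
[7] T0.load  rd  (counter 3, T0.r 3)
[8] T0.cas  hit  (counter 4, T0.r 3)
[9] T0.load  rd  (counter 4, T0.r 4)
[10] T0.cas  hit  (counter 5, T0.r 4)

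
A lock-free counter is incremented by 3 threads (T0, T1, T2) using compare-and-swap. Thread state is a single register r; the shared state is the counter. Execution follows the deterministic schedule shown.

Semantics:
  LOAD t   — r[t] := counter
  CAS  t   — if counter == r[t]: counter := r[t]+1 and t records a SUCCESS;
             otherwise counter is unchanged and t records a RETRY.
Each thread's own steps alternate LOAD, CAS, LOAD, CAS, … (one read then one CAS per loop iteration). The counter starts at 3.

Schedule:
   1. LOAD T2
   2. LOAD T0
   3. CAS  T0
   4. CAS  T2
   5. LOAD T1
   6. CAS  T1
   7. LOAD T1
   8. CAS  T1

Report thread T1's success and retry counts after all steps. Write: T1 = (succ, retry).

   1) LOAD T2:  M=3  r_T2=3
   2) LOAD T0:  M=3  r_T0=3
   3) CAS  T0:  M=4  r_T0=3 ✓
   4) CAS  T2:  M=4  r_T2=3 ✗
   5) LOAD T1:  M=4  r_T1=4
   6) CAS  T1:  M=5  r_T1=4 ✓
   7) LOAD T1:  M=5  r_T1=5
   8) CAS  T1:  M=6  r_T1=5 ✓

T1 = (2, 0)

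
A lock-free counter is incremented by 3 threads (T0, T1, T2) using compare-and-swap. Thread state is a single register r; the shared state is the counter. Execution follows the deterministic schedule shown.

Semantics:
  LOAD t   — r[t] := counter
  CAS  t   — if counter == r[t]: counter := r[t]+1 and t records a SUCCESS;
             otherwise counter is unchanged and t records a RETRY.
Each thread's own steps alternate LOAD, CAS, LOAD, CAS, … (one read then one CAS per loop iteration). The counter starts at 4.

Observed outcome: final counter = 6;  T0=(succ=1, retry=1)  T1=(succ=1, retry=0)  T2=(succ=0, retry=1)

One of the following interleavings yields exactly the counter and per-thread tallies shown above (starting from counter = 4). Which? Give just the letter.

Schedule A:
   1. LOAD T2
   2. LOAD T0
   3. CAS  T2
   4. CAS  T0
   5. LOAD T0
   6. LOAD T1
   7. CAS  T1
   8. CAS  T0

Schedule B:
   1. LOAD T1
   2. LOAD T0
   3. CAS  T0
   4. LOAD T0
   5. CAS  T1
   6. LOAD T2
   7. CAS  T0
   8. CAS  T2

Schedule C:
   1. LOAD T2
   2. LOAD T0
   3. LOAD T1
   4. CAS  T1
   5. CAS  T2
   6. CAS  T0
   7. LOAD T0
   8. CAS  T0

C

Simulating candidate C:
#1 T2 reads 4
#2 T0 reads 4
#3 T1 reads 4
#4 T1 CAS(4→5) writes; counter now 5
#5 T2 CAS(4→5) fails; counter now 5
#6 T0 CAS(4→5) fails; counter now 5
#7 T0 reads 5
#8 T0 CAS(5→6) writes; counter now 6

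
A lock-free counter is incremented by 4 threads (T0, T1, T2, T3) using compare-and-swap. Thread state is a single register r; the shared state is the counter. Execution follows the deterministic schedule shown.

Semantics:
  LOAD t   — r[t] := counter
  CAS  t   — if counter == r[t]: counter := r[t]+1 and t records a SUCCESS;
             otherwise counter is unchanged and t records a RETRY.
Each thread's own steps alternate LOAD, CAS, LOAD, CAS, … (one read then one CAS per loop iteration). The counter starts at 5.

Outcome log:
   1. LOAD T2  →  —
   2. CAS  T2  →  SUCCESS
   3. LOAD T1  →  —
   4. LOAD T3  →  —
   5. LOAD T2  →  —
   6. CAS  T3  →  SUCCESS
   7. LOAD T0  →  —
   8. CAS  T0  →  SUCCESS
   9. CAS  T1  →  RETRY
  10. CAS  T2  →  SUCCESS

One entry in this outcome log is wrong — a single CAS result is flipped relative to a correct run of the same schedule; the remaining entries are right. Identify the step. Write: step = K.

Correct run:
step 1: T2 LOAD ⇒ load; ctr=5 reg=5
step 2: T2 CAS ⇒ ok; ctr=6 reg=5
step 3: T1 LOAD ⇒ load; ctr=6 reg=6
step 4: T3 LOAD ⇒ load; ctr=6 reg=6
step 5: T2 LOAD ⇒ load; ctr=6 reg=6
step 6: T3 CAS ⇒ ok; ctr=7 reg=6
step 7: T0 LOAD ⇒ load; ctr=7 reg=7
step 8: T0 CAS ⇒ ok; ctr=8 reg=7
step 9: T1 CAS ⇒ retry; ctr=8 reg=6
step 10: T2 CAS ⇒ retry; ctr=8 reg=6
Flip is step 10.

step = 10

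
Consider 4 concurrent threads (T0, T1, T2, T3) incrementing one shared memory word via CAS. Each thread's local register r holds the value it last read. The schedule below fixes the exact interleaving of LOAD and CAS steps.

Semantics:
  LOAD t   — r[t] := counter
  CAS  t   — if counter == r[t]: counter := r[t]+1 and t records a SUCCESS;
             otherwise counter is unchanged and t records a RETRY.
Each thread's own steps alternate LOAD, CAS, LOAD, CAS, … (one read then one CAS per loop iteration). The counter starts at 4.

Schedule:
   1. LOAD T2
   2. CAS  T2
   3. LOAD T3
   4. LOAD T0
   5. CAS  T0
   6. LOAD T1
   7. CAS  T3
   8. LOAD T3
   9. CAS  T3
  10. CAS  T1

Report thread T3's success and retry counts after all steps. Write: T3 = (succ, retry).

T3 = (1, 1)

   1) LOAD T2:  M=4  r_T2=4
   2) CAS  T2:  M=5  r_T2=4 ✓
   3) LOAD T3:  M=5  r_T3=5
   4) LOAD T0:  M=5  r_T0=5
   5) CAS  T0:  M=6  r_T0=5 ✓
   6) LOAD T1:  M=6  r_T1=6
   7) CAS  T3:  M=6  r_T3=5 ✗
   8) LOAD T3:  M=6  r_T3=6
   9) CAS  T3:  M=7  r_T3=6 ✓
  10) CAS  T1:  M=7  r_T1=6 ✗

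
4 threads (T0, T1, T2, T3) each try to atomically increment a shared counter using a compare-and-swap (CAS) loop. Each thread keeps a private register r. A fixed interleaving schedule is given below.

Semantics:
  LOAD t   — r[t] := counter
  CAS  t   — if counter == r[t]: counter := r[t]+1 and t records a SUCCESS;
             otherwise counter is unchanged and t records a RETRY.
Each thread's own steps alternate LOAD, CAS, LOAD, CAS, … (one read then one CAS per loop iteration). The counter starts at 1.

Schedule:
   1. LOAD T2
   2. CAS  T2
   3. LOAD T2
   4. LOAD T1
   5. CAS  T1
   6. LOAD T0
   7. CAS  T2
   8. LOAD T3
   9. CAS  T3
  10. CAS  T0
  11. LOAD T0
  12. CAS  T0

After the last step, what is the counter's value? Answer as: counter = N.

counter = 5

1. LOAD T2 → mem=1 r[T2]=1 [LOAD]
2. CAS T2 → mem=2 r[T2]=1 [OK]
3. LOAD T2 → mem=2 r[T2]=2 [LOAD]
4. LOAD T1 → mem=2 r[T1]=2 [LOAD]
5. CAS T1 → mem=3 r[T1]=2 [OK]
6. LOAD T0 → mem=3 r[T0]=3 [LOAD]
7. CAS T2 → mem=3 r[T2]=2 [RETRY]
8. LOAD T3 → mem=3 r[T3]=3 [LOAD]
9. CAS T3 → mem=4 r[T3]=3 [OK]
10. CAS T0 → mem=4 r[T0]=3 [RETRY]
11. LOAD T0 → mem=4 r[T0]=4 [LOAD]
12. CAS T0 → mem=5 r[T0]=4 [OK]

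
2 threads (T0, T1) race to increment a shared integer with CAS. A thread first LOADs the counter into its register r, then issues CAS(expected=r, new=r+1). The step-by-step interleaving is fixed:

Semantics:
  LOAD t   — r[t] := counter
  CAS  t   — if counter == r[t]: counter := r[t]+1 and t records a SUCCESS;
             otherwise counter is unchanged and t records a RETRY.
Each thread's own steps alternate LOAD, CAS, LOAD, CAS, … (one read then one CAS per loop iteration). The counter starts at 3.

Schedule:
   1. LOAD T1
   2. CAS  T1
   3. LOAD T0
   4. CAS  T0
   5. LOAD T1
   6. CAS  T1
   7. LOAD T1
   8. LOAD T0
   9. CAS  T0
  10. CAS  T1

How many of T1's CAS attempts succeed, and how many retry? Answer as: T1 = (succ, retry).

T1 = (2, 1)

#1 T1 reads 3
#2 T1 CAS(3→4) writes; counter now 4
#3 T0 reads 4
#4 T0 CAS(4→5) writes; counter now 5
#5 T1 reads 5
#6 T1 CAS(5→6) writes; counter now 6
#7 T1 reads 6
#8 T0 reads 6
#9 T0 CAS(6→7) writes; counter now 7
#10 T1 CAS(6→7) fails; counter now 7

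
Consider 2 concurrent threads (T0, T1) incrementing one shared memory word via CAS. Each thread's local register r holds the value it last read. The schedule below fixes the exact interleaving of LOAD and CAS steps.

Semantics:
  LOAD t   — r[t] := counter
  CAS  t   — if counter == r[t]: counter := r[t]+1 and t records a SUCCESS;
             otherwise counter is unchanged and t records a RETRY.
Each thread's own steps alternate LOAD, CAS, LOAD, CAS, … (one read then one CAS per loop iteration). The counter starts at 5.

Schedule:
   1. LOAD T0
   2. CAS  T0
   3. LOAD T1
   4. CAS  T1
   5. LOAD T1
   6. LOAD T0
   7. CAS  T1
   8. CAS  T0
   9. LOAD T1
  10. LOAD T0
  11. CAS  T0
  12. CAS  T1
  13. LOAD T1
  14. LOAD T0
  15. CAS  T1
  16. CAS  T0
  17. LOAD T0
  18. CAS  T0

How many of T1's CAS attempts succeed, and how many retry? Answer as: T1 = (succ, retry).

#1 T0 reads 5
#2 T0 CAS(5→6) writes; counter now 6
#3 T1 reads 6
#4 T1 CAS(6→7) writes; counter now 7
#5 T1 reads 7
#6 T0 reads 7
#7 T1 CAS(7→8) writes; counter now 8
#8 T0 CAS(7→8) fails; counter now 8
#9 T1 reads 8
#10 T0 reads 8
#11 T0 CAS(8→9) writes; counter now 9
#12 T1 CAS(8→9) fails; counter now 9
#13 T1 reads 9
#14 T0 reads 9
#15 T1 CAS(9→10) writes; counter now 10
#16 T0 CAS(9→10) fails; counter now 10
#17 T0 reads 10
#18 T0 CAS(10→11) writes; counter now 11

T1 = (3, 1)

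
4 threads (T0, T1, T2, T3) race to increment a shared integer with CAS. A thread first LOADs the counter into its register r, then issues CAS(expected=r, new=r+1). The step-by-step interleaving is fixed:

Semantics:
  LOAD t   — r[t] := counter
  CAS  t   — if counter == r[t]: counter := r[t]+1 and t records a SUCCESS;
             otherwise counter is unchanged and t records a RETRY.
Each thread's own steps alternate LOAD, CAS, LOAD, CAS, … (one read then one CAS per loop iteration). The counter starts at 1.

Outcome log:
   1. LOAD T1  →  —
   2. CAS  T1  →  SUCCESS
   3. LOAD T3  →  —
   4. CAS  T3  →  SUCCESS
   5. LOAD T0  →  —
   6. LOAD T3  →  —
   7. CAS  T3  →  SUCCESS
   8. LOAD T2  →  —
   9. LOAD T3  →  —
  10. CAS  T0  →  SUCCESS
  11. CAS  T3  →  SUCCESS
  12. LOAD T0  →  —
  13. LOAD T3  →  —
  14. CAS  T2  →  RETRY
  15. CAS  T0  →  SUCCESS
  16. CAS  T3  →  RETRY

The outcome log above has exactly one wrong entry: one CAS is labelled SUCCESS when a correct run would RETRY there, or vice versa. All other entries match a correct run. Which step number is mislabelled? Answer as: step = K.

Re-executing:
step 1: T1 LOAD ⇒ load; ctr=1 reg=1
step 2: T1 CAS ⇒ ok; ctr=2 reg=1
step 3: T3 LOAD ⇒ load; ctr=2 reg=2
step 4: T3 CAS ⇒ ok; ctr=3 reg=2
step 5: T0 LOAD ⇒ load; ctr=3 reg=3
step 6: T3 LOAD ⇒ load; ctr=3 reg=3
step 7: T3 CAS ⇒ ok; ctr=4 reg=3
step 8: T2 LOAD ⇒ load; ctr=4 reg=4
step 9: T3 LOAD ⇒ load; ctr=4 reg=4
step 10: T0 CAS ⇒ retry; ctr=4 reg=3
step 11: T3 CAS ⇒ ok; ctr=5 reg=4
step 12: T0 LOAD ⇒ load; ctr=5 reg=5
step 13: T3 LOAD ⇒ load; ctr=5 reg=5
step 14: T2 CAS ⇒ retry; ctr=5 reg=4
step 15: T0 CAS ⇒ ok; ctr=6 reg=5
step 16: T3 CAS ⇒ retry; ctr=6 reg=5
Log disagrees first at step 10.

step = 10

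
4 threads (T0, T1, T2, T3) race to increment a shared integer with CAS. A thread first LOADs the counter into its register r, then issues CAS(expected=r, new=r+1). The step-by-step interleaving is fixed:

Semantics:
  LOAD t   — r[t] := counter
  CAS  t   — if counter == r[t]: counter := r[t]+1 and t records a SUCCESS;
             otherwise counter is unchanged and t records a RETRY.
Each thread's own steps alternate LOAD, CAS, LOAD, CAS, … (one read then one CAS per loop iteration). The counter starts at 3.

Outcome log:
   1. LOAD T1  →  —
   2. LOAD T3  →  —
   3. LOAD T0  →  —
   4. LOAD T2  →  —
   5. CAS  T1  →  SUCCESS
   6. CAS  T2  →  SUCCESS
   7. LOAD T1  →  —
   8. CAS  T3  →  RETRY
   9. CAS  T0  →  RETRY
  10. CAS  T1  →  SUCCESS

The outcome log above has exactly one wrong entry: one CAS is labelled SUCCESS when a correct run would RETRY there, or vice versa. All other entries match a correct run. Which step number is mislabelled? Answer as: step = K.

Reference trace:
[1] T1.load  rd  (counter 3, T1.r 3)
[2] T3.load  rd  (counter 3, T3.r 3)
[3] T0.load  rd  (counter 3, T0.r 3)
[4] T2.load  rd  (counter 3, T2.r 3)
[5] T1.cas  hit  (counter 4, T1.r 3)
[6] T2.cas  miss  (counter 4, T2.r 3)
[7] T1.load  rd  (counter 4, T1.r 4)
[8] T3.cas  miss  (counter 4, T3.r 3)
[9] T0.cas  miss  (counter 4, T0.r 3)
[10] T1.cas  hit  (counter 5, T1.r 4)
Flip is step 6.

step = 6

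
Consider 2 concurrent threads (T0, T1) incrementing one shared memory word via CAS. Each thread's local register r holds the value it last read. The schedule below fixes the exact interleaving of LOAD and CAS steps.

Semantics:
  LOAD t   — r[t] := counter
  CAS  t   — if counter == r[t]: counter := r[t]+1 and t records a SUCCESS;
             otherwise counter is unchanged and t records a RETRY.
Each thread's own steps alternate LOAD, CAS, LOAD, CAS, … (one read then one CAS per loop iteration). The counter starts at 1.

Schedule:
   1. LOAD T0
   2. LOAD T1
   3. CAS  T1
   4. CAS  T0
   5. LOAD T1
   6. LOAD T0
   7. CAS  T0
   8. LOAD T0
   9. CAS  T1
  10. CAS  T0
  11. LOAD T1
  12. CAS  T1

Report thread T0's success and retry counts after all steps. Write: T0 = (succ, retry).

#1 T0 reads 1
#2 T1 reads 1
#3 T1 CAS(1→2) writes; counter now 2
#4 T0 CAS(1→2) fails; counter now 2
#5 T1 reads 2
#6 T0 reads 2
#7 T0 CAS(2→3) writes; counter now 3
#8 T0 reads 3
#9 T1 CAS(2→3) fails; counter now 3
#10 T0 CAS(3→4) writes; counter now 4
#11 T1 reads 4
#12 T1 CAS(4→5) writes; counter now 5

T0 = (2, 1)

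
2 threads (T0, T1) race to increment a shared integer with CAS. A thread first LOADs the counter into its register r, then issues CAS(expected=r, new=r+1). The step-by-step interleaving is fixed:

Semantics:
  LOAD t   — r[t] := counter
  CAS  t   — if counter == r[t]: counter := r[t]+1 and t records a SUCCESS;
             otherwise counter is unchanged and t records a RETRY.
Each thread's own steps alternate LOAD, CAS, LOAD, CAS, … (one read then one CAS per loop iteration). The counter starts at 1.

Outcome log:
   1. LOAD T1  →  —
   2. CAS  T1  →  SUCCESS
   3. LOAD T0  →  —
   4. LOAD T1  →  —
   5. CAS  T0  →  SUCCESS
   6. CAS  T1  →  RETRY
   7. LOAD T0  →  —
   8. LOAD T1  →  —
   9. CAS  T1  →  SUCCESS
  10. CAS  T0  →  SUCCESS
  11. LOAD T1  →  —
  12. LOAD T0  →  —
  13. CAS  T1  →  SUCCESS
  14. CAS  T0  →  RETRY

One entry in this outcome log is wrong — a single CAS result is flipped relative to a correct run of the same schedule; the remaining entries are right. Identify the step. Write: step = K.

step = 10

Reference trace:
step 1: T1 LOAD ⇒ load; ctr=1 reg=1
step 2: T1 CAS ⇒ ok; ctr=2 reg=1
step 3: T0 LOAD ⇒ load; ctr=2 reg=2
step 4: T1 LOAD ⇒ load; ctr=2 reg=2
step 5: T0 CAS ⇒ ok; ctr=3 reg=2
step 6: T1 CAS ⇒ retry; ctr=3 reg=2
step 7: T0 LOAD ⇒ load; ctr=3 reg=3
step 8: T1 LOAD ⇒ load; ctr=3 reg=3
step 9: T1 CAS ⇒ ok; ctr=4 reg=3
step 10: T0 CAS ⇒ retry; ctr=4 reg=3
step 11: T1 LOAD ⇒ load; ctr=4 reg=4
step 12: T0 LOAD ⇒ load; ctr=4 reg=4
step 13: T1 CAS ⇒ ok; ctr=5 reg=4
step 14: T0 CAS ⇒ retry; ctr=5 reg=4
Flip is step 10.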